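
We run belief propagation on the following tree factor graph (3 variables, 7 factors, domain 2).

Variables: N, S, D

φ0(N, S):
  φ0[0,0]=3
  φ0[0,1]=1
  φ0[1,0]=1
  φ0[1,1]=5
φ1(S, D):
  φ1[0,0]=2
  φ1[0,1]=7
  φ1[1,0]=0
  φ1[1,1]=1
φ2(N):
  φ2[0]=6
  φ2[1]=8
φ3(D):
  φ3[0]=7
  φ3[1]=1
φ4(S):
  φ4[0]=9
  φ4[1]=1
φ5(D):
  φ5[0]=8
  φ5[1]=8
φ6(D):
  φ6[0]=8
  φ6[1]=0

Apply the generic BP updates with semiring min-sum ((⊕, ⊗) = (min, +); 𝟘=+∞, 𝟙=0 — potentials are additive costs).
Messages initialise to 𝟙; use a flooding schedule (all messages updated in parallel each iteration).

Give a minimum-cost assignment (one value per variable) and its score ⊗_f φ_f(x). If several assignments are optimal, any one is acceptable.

assignment: (N=0, S=1, D=1); score = 18

init: all messages = 𝟙 over 2 values
r1 m[φ0→N] = [1, 1]
r1 m[φ0→S] = [1, 1]
r1 m[φ1→S] = [2, 0]
r1 m[φ1→D] = [0, 1]
r1 m[φ2→N] = [6, 8]
r1 m[φ3→D] = [7, 1]
r1 m[φ4→S] = [9, 1]
r1 m[φ5→D] = [8, 8]
r1 m[φ6→D] = [8, 0]
r1 m[N→φ0] = [0, 0]
r1 m[N→φ2] = [0, 0]
r1 m[S→φ0] = [0, 0]
r1 m[S→φ1] = [0, 0]
r1 m[S→φ4] = [0, 0]
r1 m[D→φ1] = [0, 0]
r1 m[D→φ3] = [0, 0]
r1 m[D→φ5] = [0, 0]
r1 m[D→φ6] = [0, 0]
r2 m[φ0→N] = [1, 1]
r2 m[φ0→S] = [1, 1]
r2 m[φ1→S] = [2, 0]
r2 m[φ1→D] = [0, 1]
r2 m[φ2→N] = [6, 8]
r2 m[φ3→D] = [7, 1]
r2 m[φ4→S] = [9, 1]
r2 m[φ5→D] = [8, 8]
r2 m[φ6→D] = [8, 0]
r2 m[N→φ0] = [6, 8]
r2 m[N→φ2] = [1, 1]
r2 m[S→φ0] = [11, 1]
r2 m[S→φ1] = [10, 2]
r2 m[S→φ4] = [3, 1]
r2 m[D→φ1] = [23, 9]
r2 m[D→φ3] = [16, 9]
r2 m[D→φ5] = [15, 2]
r2 m[D→φ6] = [15, 10]
r3 m[φ0→N] = [2, 6]
r3 m[φ0→S] = [9, 7]
r3 m[φ1→S] = [16, 10]
r3 m[φ1→D] = [2, 3]
r3 m[φ2→N] = [6, 8]
r3 m[φ3→D] = [7, 1]
r3 m[φ4→S] = [9, 1]
r3 m[φ5→D] = [8, 8]
r3 m[φ6→D] = [8, 0]
r3 m[N→φ0] = [6, 8]
r3 m[N→φ2] = [1, 1]
r3 m[S→φ0] = [11, 1]
r3 m[S→φ1] = [10, 2]
r3 m[S→φ4] = [3, 1]
r3 m[D→φ1] = [23, 9]
r3 m[D→φ3] = [16, 9]
r3 m[D→φ5] = [15, 2]
r3 m[D→φ6] = [15, 10]
r4 m[φ0→N] = [2, 6]
r4 m[φ0→S] = [9, 7]
r4 m[φ1→S] = [16, 10]
r4 m[φ1→D] = [2, 3]
r4 m[φ2→N] = [6, 8]
r4 m[φ3→D] = [7, 1]
r4 m[φ4→S] = [9, 1]
r4 m[φ5→D] = [8, 8]
r4 m[φ6→D] = [8, 0]
r4 m[N→φ0] = [6, 8]
r4 m[N→φ2] = [2, 6]
r4 m[S→φ0] = [25, 11]
r4 m[S→φ1] = [18, 8]
r4 m[S→φ4] = [25, 17]
r4 m[D→φ1] = [23, 9]
r4 m[D→φ3] = [18, 11]
r4 m[D→φ5] = [17, 4]
r4 m[D→φ6] = [17, 12]
r5 m[φ0→N] = [12, 16]
r5 m[φ0→S] = [9, 7]
r5 m[φ1→S] = [16, 10]
r5 m[φ1→D] = [8, 9]
r5 m[φ2→N] = [6, 8]
r5 m[φ3→D] = [7, 1]
r5 m[φ4→S] = [9, 1]
r5 m[φ5→D] = [8, 8]
r5 m[φ6→D] = [8, 0]
r5 m[N→φ0] = [6, 8]
r5 m[N→φ2] = [2, 6]
r5 m[S→φ0] = [25, 11]
r5 m[S→φ1] = [18, 8]
r5 m[S→φ4] = [25, 17]
r5 m[D→φ1] = [23, 9]
r5 m[D→φ3] = [18, 11]
r5 m[D→φ5] = [17, 4]
r5 m[D→φ6] = [17, 12]
r6 m[φ0→N] = [12, 16]
r6 m[φ0→S] = [9, 7]
r6 m[φ1→S] = [16, 10]
r6 m[φ1→D] = [8, 9]
r6 m[φ2→N] = [6, 8]
r6 m[φ3→D] = [7, 1]
r6 m[φ4→S] = [9, 1]
r6 m[φ5→D] = [8, 8]
r6 m[φ6→D] = [8, 0]
r6 m[N→φ0] = [6, 8]
r6 m[N→φ2] = [12, 16]
r6 m[S→φ0] = [25, 11]
r6 m[S→φ1] = [18, 8]
r6 m[S→φ4] = [25, 17]
r6 m[D→φ1] = [23, 9]
r6 m[D→φ3] = [24, 17]
r6 m[D→φ5] = [23, 10]
r6 m[D→φ6] = [23, 18]
r7 m[φ0→N] = [12, 16]
r7 m[φ0→S] = [9, 7]
r7 m[φ1→S] = [16, 10]
r7 m[φ1→D] = [8, 9]
r7 m[φ2→N] = [6, 8]
r7 m[φ3→D] = [7, 1]
r7 m[φ4→S] = [9, 1]
r7 m[φ5→D] = [8, 8]
r7 m[φ6→D] = [8, 0]
r7 m[N→φ0] = [6, 8]
r7 m[N→φ2] = [12, 16]
r7 m[S→φ0] = [25, 11]
r7 m[S→φ1] = [18, 8]
r7 m[S→φ4] = [25, 17]
r7 m[D→φ1] = [23, 9]
r7 m[D→φ3] = [24, 17]
r7 m[D→φ5] = [23, 10]
r7 m[D→φ6] = [23, 18]
fixed point reached at round 7
traceback from N: (N=0, S=1, D=1), score=18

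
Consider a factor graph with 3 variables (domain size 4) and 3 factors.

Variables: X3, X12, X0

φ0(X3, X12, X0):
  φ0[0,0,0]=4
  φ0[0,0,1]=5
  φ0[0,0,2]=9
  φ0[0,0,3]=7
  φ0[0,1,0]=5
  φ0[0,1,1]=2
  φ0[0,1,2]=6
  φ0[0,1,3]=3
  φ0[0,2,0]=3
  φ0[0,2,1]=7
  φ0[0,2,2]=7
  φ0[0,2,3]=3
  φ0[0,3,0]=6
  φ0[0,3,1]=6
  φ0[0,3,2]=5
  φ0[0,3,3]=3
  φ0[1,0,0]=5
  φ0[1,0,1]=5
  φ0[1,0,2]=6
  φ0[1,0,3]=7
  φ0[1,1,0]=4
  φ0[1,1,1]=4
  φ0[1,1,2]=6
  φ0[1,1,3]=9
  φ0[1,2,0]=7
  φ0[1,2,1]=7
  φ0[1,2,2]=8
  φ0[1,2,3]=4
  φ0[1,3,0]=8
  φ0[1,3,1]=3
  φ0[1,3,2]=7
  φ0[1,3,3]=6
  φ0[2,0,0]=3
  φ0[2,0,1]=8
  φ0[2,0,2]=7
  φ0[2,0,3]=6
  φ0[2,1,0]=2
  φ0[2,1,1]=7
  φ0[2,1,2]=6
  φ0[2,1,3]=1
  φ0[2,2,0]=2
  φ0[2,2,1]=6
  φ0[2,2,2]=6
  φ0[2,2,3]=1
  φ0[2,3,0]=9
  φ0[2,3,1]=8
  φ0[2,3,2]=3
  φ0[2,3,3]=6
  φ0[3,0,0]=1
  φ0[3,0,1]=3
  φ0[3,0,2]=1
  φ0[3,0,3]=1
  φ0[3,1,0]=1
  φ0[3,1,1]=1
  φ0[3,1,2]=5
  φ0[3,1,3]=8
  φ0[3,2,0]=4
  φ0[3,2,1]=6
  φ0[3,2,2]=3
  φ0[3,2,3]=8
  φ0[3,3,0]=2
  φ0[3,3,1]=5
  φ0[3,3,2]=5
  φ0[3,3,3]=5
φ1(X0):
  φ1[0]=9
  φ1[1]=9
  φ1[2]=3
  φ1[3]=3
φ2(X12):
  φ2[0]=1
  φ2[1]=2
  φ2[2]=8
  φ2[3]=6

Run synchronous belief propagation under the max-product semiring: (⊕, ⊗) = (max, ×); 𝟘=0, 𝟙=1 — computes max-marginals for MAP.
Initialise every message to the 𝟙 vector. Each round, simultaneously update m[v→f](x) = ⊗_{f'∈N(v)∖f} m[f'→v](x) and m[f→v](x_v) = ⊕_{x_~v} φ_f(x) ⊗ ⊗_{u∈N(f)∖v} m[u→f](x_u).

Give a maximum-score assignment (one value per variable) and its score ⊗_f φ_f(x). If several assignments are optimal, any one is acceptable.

init: all messages = 𝟙 over 4 values
r1 m[φ0→X3] = [9, 9, 9, 8]
r1 m[φ0→X12] = [9, 9, 8, 9]
r1 m[φ0→X0] = [9, 8, 9, 9]
r1 m[φ1→X0] = [9, 9, 3, 3]
r1 m[φ2→X12] = [1, 2, 8, 6]
r1 m[X3→φ0] = [1, 1, 1, 1]
r1 m[X12→φ0] = [1, 1, 1, 1]
r1 m[X12→φ2] = [1, 1, 1, 1]
r1 m[X0→φ0] = [1, 1, 1, 1]
r1 m[X0→φ1] = [1, 1, 1, 1]
r2 m[φ0→X3] = [9, 9, 9, 8]
r2 m[φ0→X12] = [9, 9, 8, 9]
r2 m[φ0→X0] = [9, 8, 9, 9]
r2 m[φ1→X0] = [9, 9, 3, 3]
r2 m[φ2→X12] = [1, 2, 8, 6]
r2 m[X3→φ0] = [1, 1, 1, 1]
r2 m[X12→φ0] = [1, 2, 8, 6]
r2 m[X12→φ2] = [9, 9, 8, 9]
r2 m[X0→φ0] = [9, 9, 3, 3]
r2 m[X0→φ1] = [9, 8, 9, 9]
r3 m[φ0→X3] = [504, 504, 486, 432]
r3 m[φ0→X12] = [72, 63, 63, 81]
r3 m[φ0→X0] = [56, 56, 64, 64]
r3 m[φ1→X0] = [9, 9, 3, 3]
r3 m[φ2→X12] = [1, 2, 8, 6]
r3 m[X3→φ0] = [1, 1, 1, 1]
r3 m[X12→φ0] = [1, 2, 8, 6]
r3 m[X12→φ2] = [9, 9, 8, 9]
r3 m[X0→φ0] = [9, 9, 3, 3]
r3 m[X0→φ1] = [9, 8, 9, 9]
r4 m[φ0→X3] = [504, 504, 486, 432]
r4 m[φ0→X12] = [72, 63, 63, 81]
r4 m[φ0→X0] = [56, 56, 64, 64]
r4 m[φ1→X0] = [9, 9, 3, 3]
r4 m[φ2→X12] = [1, 2, 8, 6]
r4 m[X3→φ0] = [1, 1, 1, 1]
r4 m[X12→φ0] = [1, 2, 8, 6]
r4 m[X12→φ2] = [72, 63, 63, 81]
r4 m[X0→φ0] = [9, 9, 3, 3]
r4 m[X0→φ1] = [56, 56, 64, 64]
r5 m[φ0→X3] = [504, 504, 486, 432]
r5 m[φ0→X12] = [72, 63, 63, 81]
r5 m[φ0→X0] = [56, 56, 64, 64]
r5 m[φ1→X0] = [9, 9, 3, 3]
r5 m[φ2→X12] = [1, 2, 8, 6]
r5 m[X3→φ0] = [1, 1, 1, 1]
r5 m[X12→φ0] = [1, 2, 8, 6]
r5 m[X12→φ2] = [72, 63, 63, 81]
r5 m[X0→φ0] = [9, 9, 3, 3]
r5 m[X0→φ1] = [56, 56, 64, 64]
fixed point reached at round 5
traceback from X3: (X3=0, X12=2, X0=1), score=504

assignment: (X3=0, X12=2, X0=1); score = 504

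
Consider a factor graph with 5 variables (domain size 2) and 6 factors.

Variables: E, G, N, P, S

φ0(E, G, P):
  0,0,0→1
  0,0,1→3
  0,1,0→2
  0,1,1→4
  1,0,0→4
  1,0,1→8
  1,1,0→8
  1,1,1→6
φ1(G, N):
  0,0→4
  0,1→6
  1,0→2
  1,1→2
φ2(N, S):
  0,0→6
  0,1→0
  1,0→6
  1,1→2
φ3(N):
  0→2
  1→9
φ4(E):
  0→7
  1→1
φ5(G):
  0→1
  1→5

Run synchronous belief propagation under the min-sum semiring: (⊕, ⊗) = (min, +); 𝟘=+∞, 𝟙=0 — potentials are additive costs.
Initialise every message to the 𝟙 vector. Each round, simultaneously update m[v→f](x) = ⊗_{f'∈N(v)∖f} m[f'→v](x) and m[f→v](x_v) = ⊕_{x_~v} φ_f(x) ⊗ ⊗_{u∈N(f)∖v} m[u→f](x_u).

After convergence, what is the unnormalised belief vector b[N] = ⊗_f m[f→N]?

init: all messages = 𝟙 over 2 values
r1 m[φ0→E] = [1, 4]
r1 m[φ0→G] = [1, 2]
r1 m[φ0→P] = [1, 3]
r1 m[φ1→G] = [4, 2]
r1 m[φ1→N] = [2, 2]
r1 m[φ2→N] = [0, 2]
r1 m[φ2→S] = [6, 0]
r1 m[φ3→N] = [2, 9]
r1 m[φ4→E] = [7, 1]
r1 m[φ5→G] = [1, 5]
r1 m[E→φ0] = [0, 0]
r1 m[E→φ4] = [0, 0]
r1 m[G→φ0] = [0, 0]
r1 m[G→φ1] = [0, 0]
r1 m[G→φ5] = [0, 0]
r1 m[N→φ1] = [0, 0]
r1 m[N→φ2] = [0, 0]
r1 m[N→φ3] = [0, 0]
r1 m[P→φ0] = [0, 0]
r1 m[S→φ2] = [0, 0]
r2 m[φ0→E] = [1, 4]
r2 m[φ0→G] = [1, 2]
r2 m[φ0→P] = [1, 3]
r2 m[φ1→G] = [4, 2]
r2 m[φ1→N] = [2, 2]
r2 m[φ2→N] = [0, 2]
r2 m[φ2→S] = [6, 0]
r2 m[φ3→N] = [2, 9]
r2 m[φ4→E] = [7, 1]
r2 m[φ5→G] = [1, 5]
r2 m[E→φ0] = [7, 1]
r2 m[E→φ4] = [1, 4]
r2 m[G→φ0] = [5, 7]
r2 m[G→φ1] = [2, 7]
r2 m[G→φ5] = [5, 4]
r2 m[N→φ1] = [2, 11]
r2 m[N→φ2] = [4, 11]
r2 m[N→φ3] = [2, 4]
r2 m[P→φ0] = [0, 0]
r2 m[S→φ2] = [0, 0]
r3 m[φ0→E] = [6, 9]
r3 m[φ0→G] = [5, 7]
r3 m[φ0→P] = [10, 14]
r3 m[φ1→G] = [6, 4]
r3 m[φ1→N] = [6, 8]
r3 m[φ2→N] = [0, 2]
r3 m[φ2→S] = [10, 4]
r3 m[φ3→N] = [2, 9]
r3 m[φ4→E] = [7, 1]
r3 m[φ5→G] = [1, 5]
r3 m[E→φ0] = [7, 1]
r3 m[E→φ4] = [1, 4]
r3 m[G→φ0] = [5, 7]
r3 m[G→φ1] = [2, 7]
r3 m[G→φ5] = [5, 4]
r3 m[N→φ1] = [2, 11]
r3 m[N→φ2] = [4, 11]
r3 m[N→φ3] = [2, 4]
r3 m[P→φ0] = [0, 0]
r3 m[S→φ2] = [0, 0]
r4 m[φ0→E] = [6, 9]
r4 m[φ0→G] = [5, 7]
r4 m[φ0→P] = [10, 14]
r4 m[φ1→G] = [6, 4]
r4 m[φ1→N] = [6, 8]
r4 m[φ2→N] = [0, 2]
r4 m[φ2→S] = [10, 4]
r4 m[φ3→N] = [2, 9]
r4 m[φ4→E] = [7, 1]
r4 m[φ5→G] = [1, 5]
r4 m[E→φ0] = [7, 1]
r4 m[E→φ4] = [6, 9]
r4 m[G→φ0] = [7, 9]
r4 m[G→φ1] = [6, 12]
r4 m[G→φ5] = [11, 11]
r4 m[N→φ1] = [2, 11]
r4 m[N→φ2] = [8, 17]
r4 m[N→φ3] = [6, 10]
r4 m[P→φ0] = [0, 0]
r4 m[S→φ2] = [0, 0]
r5 m[φ0→E] = [8, 11]
r5 m[φ0→G] = [5, 7]
r5 m[φ0→P] = [12, 16]
r5 m[φ1→G] = [6, 4]
r5 m[φ1→N] = [10, 12]
r5 m[φ2→N] = [0, 2]
r5 m[φ2→S] = [14, 8]
r5 m[φ3→N] = [2, 9]
r5 m[φ4→E] = [7, 1]
r5 m[φ5→G] = [1, 5]
r5 m[E→φ0] = [7, 1]
r5 m[E→φ4] = [6, 9]
r5 m[G→φ0] = [7, 9]
r5 m[G→φ1] = [6, 12]
r5 m[G→φ5] = [11, 11]
r5 m[N→φ1] = [2, 11]
r5 m[N→φ2] = [8, 17]
r5 m[N→φ3] = [6, 10]
r5 m[P→φ0] = [0, 0]
r5 m[S→φ2] = [0, 0]
r6 m[φ0→E] = [8, 11]
r6 m[φ0→G] = [5, 7]
r6 m[φ0→P] = [12, 16]
r6 m[φ1→G] = [6, 4]
r6 m[φ1→N] = [10, 12]
r6 m[φ2→N] = [0, 2]
r6 m[φ2→S] = [14, 8]
r6 m[φ3→N] = [2, 9]
r6 m[φ4→E] = [7, 1]
r6 m[φ5→G] = [1, 5]
r6 m[E→φ0] = [7, 1]
r6 m[E→φ4] = [8, 11]
r6 m[G→φ0] = [7, 9]
r6 m[G→φ1] = [6, 12]
r6 m[G→φ5] = [11, 11]
r6 m[N→φ1] = [2, 11]
r6 m[N→φ2] = [12, 21]
r6 m[N→φ3] = [10, 14]
r6 m[P→φ0] = [0, 0]
r6 m[S→φ2] = [0, 0]
r7 m[φ0→E] = [8, 11]
r7 m[φ0→G] = [5, 7]
r7 m[φ0→P] = [12, 16]
r7 m[φ1→G] = [6, 4]
r7 m[φ1→N] = [10, 12]
r7 m[φ2→N] = [0, 2]
r7 m[φ2→S] = [18, 12]
r7 m[φ3→N] = [2, 9]
r7 m[φ4→E] = [7, 1]
r7 m[φ5→G] = [1, 5]
r7 m[E→φ0] = [7, 1]
r7 m[E→φ4] = [8, 11]
r7 m[G→φ0] = [7, 9]
r7 m[G→φ1] = [6, 12]
r7 m[G→φ5] = [11, 11]
r7 m[N→φ1] = [2, 11]
r7 m[N→φ2] = [12, 21]
r7 m[N→φ3] = [10, 14]
r7 m[P→φ0] = [0, 0]
r7 m[S→φ2] = [0, 0]
r8 m[φ0→E] = [8, 11]
r8 m[φ0→G] = [5, 7]
r8 m[φ0→P] = [12, 16]
r8 m[φ1→G] = [6, 4]
r8 m[φ1→N] = [10, 12]
r8 m[φ2→N] = [0, 2]
r8 m[φ2→S] = [18, 12]
r8 m[φ3→N] = [2, 9]
r8 m[φ4→E] = [7, 1]
r8 m[φ5→G] = [1, 5]
r8 m[E→φ0] = [7, 1]
r8 m[E→φ4] = [8, 11]
r8 m[G→φ0] = [7, 9]
r8 m[G→φ1] = [6, 12]
r8 m[G→φ5] = [11, 11]
r8 m[N→φ1] = [2, 11]
r8 m[N→φ2] = [12, 21]
r8 m[N→φ3] = [10, 14]
r8 m[P→φ0] = [0, 0]
r8 m[S→φ2] = [0, 0]
fixed point reached at round 8
b[N] = ⊗ incoming = [12, 23]

b[N] = [12, 23]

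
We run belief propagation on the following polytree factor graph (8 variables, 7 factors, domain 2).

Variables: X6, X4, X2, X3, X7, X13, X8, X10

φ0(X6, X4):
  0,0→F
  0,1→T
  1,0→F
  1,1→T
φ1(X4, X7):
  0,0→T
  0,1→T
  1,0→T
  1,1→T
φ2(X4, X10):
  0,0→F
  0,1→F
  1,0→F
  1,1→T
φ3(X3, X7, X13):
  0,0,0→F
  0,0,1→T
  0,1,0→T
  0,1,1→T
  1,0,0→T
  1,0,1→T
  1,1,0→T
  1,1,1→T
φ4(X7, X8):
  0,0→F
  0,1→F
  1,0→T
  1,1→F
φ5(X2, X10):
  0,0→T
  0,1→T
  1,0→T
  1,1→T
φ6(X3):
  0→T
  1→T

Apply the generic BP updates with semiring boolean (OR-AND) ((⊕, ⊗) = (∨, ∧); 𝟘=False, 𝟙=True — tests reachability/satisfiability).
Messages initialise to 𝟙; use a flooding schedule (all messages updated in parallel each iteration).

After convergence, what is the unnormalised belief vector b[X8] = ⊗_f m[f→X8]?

init: all messages = 𝟙 over 2 values
r1 m[φ0→X6] = [T, T]
r1 m[φ0→X4] = [F, T]
r1 m[φ1→X4] = [T, T]
r1 m[φ1→X7] = [T, T]
r1 m[φ2→X4] = [F, T]
r1 m[φ2→X10] = [F, T]
r1 m[φ3→X3] = [T, T]
r1 m[φ3→X7] = [T, T]
r1 m[φ3→X13] = [T, T]
r1 m[φ4→X7] = [F, T]
r1 m[φ4→X8] = [T, F]
r1 m[φ5→X2] = [T, T]
r1 m[φ5→X10] = [T, T]
r1 m[φ6→X3] = [T, T]
r1 m[X6→φ0] = [T, T]
r1 m[X4→φ0] = [T, T]
r1 m[X4→φ1] = [T, T]
r1 m[X4→φ2] = [T, T]
r1 m[X2→φ5] = [T, T]
r1 m[X3→φ3] = [T, T]
r1 m[X3→φ6] = [T, T]
r1 m[X7→φ1] = [T, T]
r1 m[X7→φ3] = [T, T]
r1 m[X7→φ4] = [T, T]
r1 m[X13→φ3] = [T, T]
r1 m[X8→φ4] = [T, T]
r1 m[X10→φ2] = [T, T]
r1 m[X10→φ5] = [T, T]
r2 m[φ0→X6] = [T, T]
r2 m[φ0→X4] = [F, T]
r2 m[φ1→X4] = [T, T]
r2 m[φ1→X7] = [T, T]
r2 m[φ2→X4] = [F, T]
r2 m[φ2→X10] = [F, T]
r2 m[φ3→X3] = [T, T]
r2 m[φ3→X7] = [T, T]
r2 m[φ3→X13] = [T, T]
r2 m[φ4→X7] = [F, T]
r2 m[φ4→X8] = [T, F]
r2 m[φ5→X2] = [T, T]
r2 m[φ5→X10] = [T, T]
r2 m[φ6→X3] = [T, T]
r2 m[X6→φ0] = [T, T]
r2 m[X4→φ0] = [F, T]
r2 m[X4→φ1] = [F, T]
r2 m[X4→φ2] = [F, T]
r2 m[X2→φ5] = [T, T]
r2 m[X3→φ3] = [T, T]
r2 m[X3→φ6] = [T, T]
r2 m[X7→φ1] = [F, T]
r2 m[X7→φ3] = [F, T]
r2 m[X7→φ4] = [T, T]
r2 m[X13→φ3] = [T, T]
r2 m[X8→φ4] = [T, T]
r2 m[X10→φ2] = [T, T]
r2 m[X10→φ5] = [F, T]
r3 m[φ0→X6] = [T, T]
r3 m[φ0→X4] = [F, T]
r3 m[φ1→X4] = [T, T]
r3 m[φ1→X7] = [T, T]
r3 m[φ2→X4] = [F, T]
r3 m[φ2→X10] = [F, T]
r3 m[φ3→X3] = [T, T]
r3 m[φ3→X7] = [T, T]
r3 m[φ3→X13] = [T, T]
r3 m[φ4→X7] = [F, T]
r3 m[φ4→X8] = [T, F]
r3 m[φ5→X2] = [T, T]
r3 m[φ5→X10] = [T, T]
r3 m[φ6→X3] = [T, T]
r3 m[X6→φ0] = [T, T]
r3 m[X4→φ0] = [F, T]
r3 m[X4→φ1] = [F, T]
r3 m[X4→φ2] = [F, T]
r3 m[X2→φ5] = [T, T]
r3 m[X3→φ3] = [T, T]
r3 m[X3→φ6] = [T, T]
r3 m[X7→φ1] = [F, T]
r3 m[X7→φ3] = [F, T]
r3 m[X7→φ4] = [T, T]
r3 m[X13→φ3] = [T, T]
r3 m[X8→φ4] = [T, T]
r3 m[X10→φ2] = [T, T]
r3 m[X10→φ5] = [F, T]
fixed point reached at round 3
b[X8] = ⊗ incoming = [T, F]

b[X8] = [T, F]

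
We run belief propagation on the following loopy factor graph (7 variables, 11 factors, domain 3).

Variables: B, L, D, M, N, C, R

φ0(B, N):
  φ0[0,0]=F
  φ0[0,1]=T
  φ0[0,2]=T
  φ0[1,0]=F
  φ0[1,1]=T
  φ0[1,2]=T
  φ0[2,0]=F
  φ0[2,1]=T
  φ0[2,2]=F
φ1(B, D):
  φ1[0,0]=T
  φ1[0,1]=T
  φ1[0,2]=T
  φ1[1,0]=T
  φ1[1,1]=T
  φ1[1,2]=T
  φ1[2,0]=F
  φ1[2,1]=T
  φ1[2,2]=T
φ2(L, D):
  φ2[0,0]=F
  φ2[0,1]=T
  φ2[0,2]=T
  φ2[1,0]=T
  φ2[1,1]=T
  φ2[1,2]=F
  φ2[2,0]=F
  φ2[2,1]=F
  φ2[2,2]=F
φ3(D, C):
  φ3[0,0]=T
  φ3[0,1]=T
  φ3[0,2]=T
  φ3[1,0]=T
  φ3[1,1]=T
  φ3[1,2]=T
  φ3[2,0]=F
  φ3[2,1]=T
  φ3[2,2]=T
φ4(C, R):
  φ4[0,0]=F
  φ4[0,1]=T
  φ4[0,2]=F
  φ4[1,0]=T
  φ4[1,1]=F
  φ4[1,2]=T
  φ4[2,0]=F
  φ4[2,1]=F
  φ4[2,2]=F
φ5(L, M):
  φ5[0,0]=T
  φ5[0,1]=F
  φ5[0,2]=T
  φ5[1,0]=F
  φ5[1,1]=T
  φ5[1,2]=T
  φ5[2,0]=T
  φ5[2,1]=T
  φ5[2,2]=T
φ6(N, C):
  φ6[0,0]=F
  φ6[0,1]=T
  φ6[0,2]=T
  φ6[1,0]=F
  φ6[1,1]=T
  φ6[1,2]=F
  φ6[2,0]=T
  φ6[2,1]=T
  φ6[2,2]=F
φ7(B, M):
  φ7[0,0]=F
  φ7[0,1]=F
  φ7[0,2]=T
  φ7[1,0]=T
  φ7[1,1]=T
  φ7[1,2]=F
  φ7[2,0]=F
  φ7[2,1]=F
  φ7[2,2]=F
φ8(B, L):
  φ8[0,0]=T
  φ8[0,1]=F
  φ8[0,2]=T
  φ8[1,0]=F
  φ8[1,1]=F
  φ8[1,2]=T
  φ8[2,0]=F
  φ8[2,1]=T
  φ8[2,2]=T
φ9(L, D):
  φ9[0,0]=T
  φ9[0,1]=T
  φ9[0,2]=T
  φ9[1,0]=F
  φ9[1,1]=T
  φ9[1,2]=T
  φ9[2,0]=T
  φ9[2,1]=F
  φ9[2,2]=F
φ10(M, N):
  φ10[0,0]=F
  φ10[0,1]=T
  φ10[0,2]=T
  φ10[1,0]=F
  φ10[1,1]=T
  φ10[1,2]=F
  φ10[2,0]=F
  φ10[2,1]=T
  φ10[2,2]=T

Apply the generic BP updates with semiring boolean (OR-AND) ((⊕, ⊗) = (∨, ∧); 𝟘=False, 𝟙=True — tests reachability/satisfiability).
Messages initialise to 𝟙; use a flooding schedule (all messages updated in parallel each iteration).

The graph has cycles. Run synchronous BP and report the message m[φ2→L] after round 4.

init: all messages = 𝟙 over 3 values
r1 m[φ0→B] = [T, T, T]
r1 m[φ0→N] = [F, T, T]
r1 m[φ1→B] = [T, T, T]
r1 m[φ1→D] = [T, T, T]
r1 m[φ2→L] = [T, T, F]
r1 m[φ2→D] = [T, T, T]
r1 m[φ3→D] = [T, T, T]
r1 m[φ3→C] = [T, T, T]
r1 m[φ4→C] = [T, T, F]
r1 m[φ4→R] = [T, T, T]
r1 m[φ5→L] = [T, T, T]
r1 m[φ5→M] = [T, T, T]
r1 m[φ6→N] = [T, T, T]
r1 m[φ6→C] = [T, T, T]
r1 m[φ7→B] = [T, T, F]
r1 m[φ7→M] = [T, T, T]
r1 m[φ8→B] = [T, T, T]
r1 m[φ8→L] = [T, T, T]
r1 m[φ9→L] = [T, T, T]
r1 m[φ9→D] = [T, T, T]
r1 m[φ10→M] = [T, T, T]
r1 m[φ10→N] = [F, T, T]
r1 m[B→φ0] = [T, T, T]
r1 m[B→φ1] = [T, T, T]
r1 m[B→φ7] = [T, T, T]
r1 m[B→φ8] = [T, T, T]
r1 m[L→φ2] = [T, T, T]
r1 m[L→φ5] = [T, T, T]
r1 m[L→φ8] = [T, T, T]
r1 m[L→φ9] = [T, T, T]
r1 m[D→φ1] = [T, T, T]
r1 m[D→φ2] = [T, T, T]
r1 m[D→φ3] = [T, T, T]
r1 m[D→φ9] = [T, T, T]
r1 m[M→φ5] = [T, T, T]
r1 m[M→φ7] = [T, T, T]
r1 m[M→φ10] = [T, T, T]
r1 m[N→φ0] = [T, T, T]
r1 m[N→φ6] = [T, T, T]
r1 m[N→φ10] = [T, T, T]
r1 m[C→φ3] = [T, T, T]
r1 m[C→φ4] = [T, T, T]
r1 m[C→φ6] = [T, T, T]
r1 m[R→φ4] = [T, T, T]
r2 m[φ0→B] = [T, T, T]
r2 m[φ0→N] = [F, T, T]
r2 m[φ1→B] = [T, T, T]
r2 m[φ1→D] = [T, T, T]
r2 m[φ2→L] = [T, T, F]
r2 m[φ2→D] = [T, T, T]
r2 m[φ3→D] = [T, T, T]
r2 m[φ3→C] = [T, T, T]
r2 m[φ4→C] = [T, T, F]
r2 m[φ4→R] = [T, T, T]
r2 m[φ5→L] = [T, T, T]
r2 m[φ5→M] = [T, T, T]
r2 m[φ6→N] = [T, T, T]
r2 m[φ6→C] = [T, T, T]
r2 m[φ7→B] = [T, T, F]
r2 m[φ7→M] = [T, T, T]
r2 m[φ8→B] = [T, T, T]
r2 m[φ8→L] = [T, T, T]
r2 m[φ9→L] = [T, T, T]
r2 m[φ9→D] = [T, T, T]
r2 m[φ10→M] = [T, T, T]
r2 m[φ10→N] = [F, T, T]
r2 m[B→φ0] = [T, T, F]
r2 m[B→φ1] = [T, T, F]
r2 m[B→φ7] = [T, T, T]
r2 m[B→φ8] = [T, T, F]
r2 m[L→φ2] = [T, T, T]
r2 m[L→φ5] = [T, T, F]
r2 m[L→φ8] = [T, T, F]
r2 m[L→φ9] = [T, T, F]
r2 m[D→φ1] = [T, T, T]
r2 m[D→φ2] = [T, T, T]
r2 m[D→φ3] = [T, T, T]
r2 m[D→φ9] = [T, T, T]
r2 m[M→φ5] = [T, T, T]
r2 m[M→φ7] = [T, T, T]
r2 m[M→φ10] = [T, T, T]
r2 m[N→φ0] = [F, T, T]
r2 m[N→φ6] = [F, T, T]
r2 m[N→φ10] = [F, T, T]
r2 m[C→φ3] = [T, T, F]
r2 m[C→φ4] = [T, T, T]
r2 m[C→φ6] = [T, T, F]
r2 m[R→φ4] = [T, T, T]
r3 m[φ0→B] = [T, T, T]
r3 m[φ0→N] = [F, T, T]
r3 m[φ1→B] = [T, T, T]
r3 m[φ1→D] = [T, T, T]
r3 m[φ2→L] = [T, T, F]
r3 m[φ2→D] = [T, T, T]
r3 m[φ3→D] = [T, T, T]
r3 m[φ3→C] = [T, T, T]
r3 m[φ4→C] = [T, T, F]
r3 m[φ4→R] = [T, T, T]
r3 m[φ5→L] = [T, T, T]
r3 m[φ5→M] = [T, T, T]
r3 m[φ6→N] = [T, T, T]
r3 m[φ6→C] = [T, T, F]
r3 m[φ7→B] = [T, T, F]
r3 m[φ7→M] = [T, T, T]
r3 m[φ8→B] = [T, F, T]
r3 m[φ8→L] = [T, F, T]
r3 m[φ9→L] = [T, T, T]
r3 m[φ9→D] = [T, T, T]
r3 m[φ10→M] = [T, T, T]
r3 m[φ10→N] = [F, T, T]
r3 m[B→φ0] = [T, T, F]
r3 m[B→φ1] = [T, T, F]
r3 m[B→φ7] = [T, T, T]
r3 m[B→φ8] = [T, T, F]
r3 m[L→φ2] = [T, T, T]
r3 m[L→φ5] = [T, T, F]
r3 m[L→φ8] = [T, T, F]
r3 m[L→φ9] = [T, T, F]
r3 m[D→φ1] = [T, T, T]
r3 m[D→φ2] = [T, T, T]
r3 m[D→φ3] = [T, T, T]
r3 m[D→φ9] = [T, T, T]
r3 m[M→φ5] = [T, T, T]
r3 m[M→φ7] = [T, T, T]
r3 m[M→φ10] = [T, T, T]
r3 m[N→φ0] = [F, T, T]
r3 m[N→φ6] = [F, T, T]
r3 m[N→φ10] = [F, T, T]
r3 m[C→φ3] = [T, T, F]
r3 m[C→φ4] = [T, T, T]
r3 m[C→φ6] = [T, T, F]
r3 m[R→φ4] = [T, T, T]
r4 m[φ0→B] = [T, T, T]
r4 m[φ0→N] = [F, T, T]
r4 m[φ1→B] = [T, T, T]
r4 m[φ1→D] = [T, T, T]
r4 m[φ2→L] = [T, T, F]
r4 m[φ2→D] = [T, T, T]
r4 m[φ3→D] = [T, T, T]
r4 m[φ3→C] = [T, T, T]
r4 m[φ4→C] = [T, T, F]
r4 m[φ4→R] = [T, T, T]
r4 m[φ5→L] = [T, T, T]
r4 m[φ5→M] = [T, T, T]
r4 m[φ6→N] = [T, T, T]
r4 m[φ6→C] = [T, T, F]
r4 m[φ7→B] = [T, T, F]
r4 m[φ7→M] = [T, T, T]
r4 m[φ8→B] = [T, F, T]
r4 m[φ8→L] = [T, F, T]
r4 m[φ9→L] = [T, T, T]
r4 m[φ9→D] = [T, T, T]
r4 m[φ10→M] = [T, T, T]
r4 m[φ10→N] = [F, T, T]
r4 m[B→φ0] = [T, F, F]
r4 m[B→φ1] = [T, F, F]
r4 m[B→φ7] = [T, F, T]
r4 m[B→φ8] = [T, T, F]
r4 m[L→φ2] = [T, F, T]
r4 m[L→φ5] = [T, F, F]
r4 m[L→φ8] = [T, T, F]
r4 m[L→φ9] = [T, F, F]
r4 m[D→φ1] = [T, T, T]
r4 m[D→φ2] = [T, T, T]
r4 m[D→φ3] = [T, T, T]
r4 m[D→φ9] = [T, T, T]
r4 m[M→φ5] = [T, T, T]
r4 m[M→φ7] = [T, T, T]
r4 m[M→φ10] = [T, T, T]
r4 m[N→φ0] = [F, T, T]
r4 m[N→φ6] = [F, T, T]
r4 m[N→φ10] = [F, T, T]
r4 m[C→φ3] = [T, T, F]
r4 m[C→φ4] = [T, T, F]
r4 m[C→φ6] = [T, T, F]
r4 m[R→φ4] = [T, T, T]

message @ round 4 = [T, T, F]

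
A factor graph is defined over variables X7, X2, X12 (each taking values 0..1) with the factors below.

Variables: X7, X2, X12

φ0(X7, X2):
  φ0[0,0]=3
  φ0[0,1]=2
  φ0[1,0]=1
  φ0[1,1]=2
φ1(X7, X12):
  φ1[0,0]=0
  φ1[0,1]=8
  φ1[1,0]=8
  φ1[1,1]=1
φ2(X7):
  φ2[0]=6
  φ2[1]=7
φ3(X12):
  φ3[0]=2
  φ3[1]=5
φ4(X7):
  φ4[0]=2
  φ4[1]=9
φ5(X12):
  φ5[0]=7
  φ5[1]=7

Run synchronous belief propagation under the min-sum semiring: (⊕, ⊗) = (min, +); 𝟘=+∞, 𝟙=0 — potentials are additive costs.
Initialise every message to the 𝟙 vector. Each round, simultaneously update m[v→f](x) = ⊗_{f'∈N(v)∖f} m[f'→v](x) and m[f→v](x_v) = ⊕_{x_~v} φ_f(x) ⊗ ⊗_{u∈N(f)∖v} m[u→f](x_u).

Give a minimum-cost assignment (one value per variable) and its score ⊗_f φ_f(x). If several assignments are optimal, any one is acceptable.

assignment: (X7=0, X2=1, X12=0); score = 19

init: all messages = 𝟙 over 2 values
r1 m[φ0→X7] = [2, 1]
r1 m[φ0→X2] = [1, 2]
r1 m[φ1→X7] = [0, 1]
r1 m[φ1→X12] = [0, 1]
r1 m[φ2→X7] = [6, 7]
r1 m[φ3→X12] = [2, 5]
r1 m[φ4→X7] = [2, 9]
r1 m[φ5→X12] = [7, 7]
r1 m[X7→φ0] = [0, 0]
r1 m[X7→φ1] = [0, 0]
r1 m[X7→φ2] = [0, 0]
r1 m[X7→φ4] = [0, 0]
r1 m[X2→φ0] = [0, 0]
r1 m[X12→φ1] = [0, 0]
r1 m[X12→φ3] = [0, 0]
r1 m[X12→φ5] = [0, 0]
r2 m[φ0→X7] = [2, 1]
r2 m[φ0→X2] = [1, 2]
r2 m[φ1→X7] = [0, 1]
r2 m[φ1→X12] = [0, 1]
r2 m[φ2→X7] = [6, 7]
r2 m[φ3→X12] = [2, 5]
r2 m[φ4→X7] = [2, 9]
r2 m[φ5→X12] = [7, 7]
r2 m[X7→φ0] = [8, 17]
r2 m[X7→φ1] = [10, 17]
r2 m[X7→φ2] = [4, 11]
r2 m[X7→φ4] = [8, 9]
r2 m[X2→φ0] = [0, 0]
r2 m[X12→φ1] = [9, 12]
r2 m[X12→φ3] = [7, 8]
r2 m[X12→φ5] = [2, 6]
r3 m[φ0→X7] = [2, 1]
r3 m[φ0→X2] = [11, 10]
r3 m[φ1→X7] = [9, 13]
r3 m[φ1→X12] = [10, 18]
r3 m[φ2→X7] = [6, 7]
r3 m[φ3→X12] = [2, 5]
r3 m[φ4→X7] = [2, 9]
r3 m[φ5→X12] = [7, 7]
r3 m[X7→φ0] = [8, 17]
r3 m[X7→φ1] = [10, 17]
r3 m[X7→φ2] = [4, 11]
r3 m[X7→φ4] = [8, 9]
r3 m[X2→φ0] = [0, 0]
r3 m[X12→φ1] = [9, 12]
r3 m[X12→φ3] = [7, 8]
r3 m[X12→φ5] = [2, 6]
r4 m[φ0→X7] = [2, 1]
r4 m[φ0→X2] = [11, 10]
r4 m[φ1→X7] = [9, 13]
r4 m[φ1→X12] = [10, 18]
r4 m[φ2→X7] = [6, 7]
r4 m[φ3→X12] = [2, 5]
r4 m[φ4→X7] = [2, 9]
r4 m[φ5→X12] = [7, 7]
r4 m[X7→φ0] = [17, 29]
r4 m[X7→φ1] = [10, 17]
r4 m[X7→φ2] = [13, 23]
r4 m[X7→φ4] = [17, 21]
r4 m[X2→φ0] = [0, 0]
r4 m[X12→φ1] = [9, 12]
r4 m[X12→φ3] = [17, 25]
r4 m[X12→φ5] = [12, 23]
r5 m[φ0→X7] = [2, 1]
r5 m[φ0→X2] = [20, 19]
r5 m[φ1→X7] = [9, 13]
r5 m[φ1→X12] = [10, 18]
r5 m[φ2→X7] = [6, 7]
r5 m[φ3→X12] = [2, 5]
r5 m[φ4→X7] = [2, 9]
r5 m[φ5→X12] = [7, 7]
r5 m[X7→φ0] = [17, 29]
r5 m[X7→φ1] = [10, 17]
r5 m[X7→φ2] = [13, 23]
r5 m[X7→φ4] = [17, 21]
r5 m[X2→φ0] = [0, 0]
r5 m[X12→φ1] = [9, 12]
r5 m[X12→φ3] = [17, 25]
r5 m[X12→φ5] = [12, 23]
r6 m[φ0→X7] = [2, 1]
r6 m[φ0→X2] = [20, 19]
r6 m[φ1→X7] = [9, 13]
r6 m[φ1→X12] = [10, 18]
r6 m[φ2→X7] = [6, 7]
r6 m[φ3→X12] = [2, 5]
r6 m[φ4→X7] = [2, 9]
r6 m[φ5→X12] = [7, 7]
r6 m[X7→φ0] = [17, 29]
r6 m[X7→φ1] = [10, 17]
r6 m[X7→φ2] = [13, 23]
r6 m[X7→φ4] = [17, 21]
r6 m[X2→φ0] = [0, 0]
r6 m[X12→φ1] = [9, 12]
r6 m[X12→φ3] = [17, 25]
r6 m[X12→φ5] = [12, 23]
fixed point reached at round 6
traceback from X7: (X7=0, X2=1, X12=0), score=19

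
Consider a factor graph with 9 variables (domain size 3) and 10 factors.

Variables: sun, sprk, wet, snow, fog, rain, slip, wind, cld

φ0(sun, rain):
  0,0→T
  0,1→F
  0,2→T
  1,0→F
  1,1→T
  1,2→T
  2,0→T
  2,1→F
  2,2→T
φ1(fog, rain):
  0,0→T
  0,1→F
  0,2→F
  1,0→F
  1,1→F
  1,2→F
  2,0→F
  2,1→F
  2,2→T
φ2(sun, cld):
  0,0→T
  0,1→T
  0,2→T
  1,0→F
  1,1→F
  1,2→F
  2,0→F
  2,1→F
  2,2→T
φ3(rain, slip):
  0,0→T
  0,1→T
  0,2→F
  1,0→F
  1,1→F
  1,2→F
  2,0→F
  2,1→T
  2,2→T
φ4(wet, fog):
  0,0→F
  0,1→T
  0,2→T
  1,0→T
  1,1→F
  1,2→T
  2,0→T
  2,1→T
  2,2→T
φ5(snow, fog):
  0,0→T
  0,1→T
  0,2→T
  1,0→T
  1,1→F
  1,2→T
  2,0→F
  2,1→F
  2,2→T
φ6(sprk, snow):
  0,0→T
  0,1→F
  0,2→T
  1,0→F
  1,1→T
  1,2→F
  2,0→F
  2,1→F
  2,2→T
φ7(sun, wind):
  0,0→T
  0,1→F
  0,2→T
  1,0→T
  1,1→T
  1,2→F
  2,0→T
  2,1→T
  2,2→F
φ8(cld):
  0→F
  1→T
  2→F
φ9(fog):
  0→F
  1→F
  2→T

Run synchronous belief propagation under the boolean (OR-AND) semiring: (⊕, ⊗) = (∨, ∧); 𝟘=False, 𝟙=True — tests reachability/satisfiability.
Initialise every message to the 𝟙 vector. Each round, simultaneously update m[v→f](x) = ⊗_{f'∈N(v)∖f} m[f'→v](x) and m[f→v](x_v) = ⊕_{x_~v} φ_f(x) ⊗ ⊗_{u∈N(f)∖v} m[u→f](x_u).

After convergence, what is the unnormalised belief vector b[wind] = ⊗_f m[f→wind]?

b[wind] = [T, F, T]

init: all messages = 𝟙 over 3 values
r1 m[φ0→sun] = [T, T, T]
r1 m[φ0→rain] = [T, T, T]
r1 m[φ1→fog] = [T, F, T]
r1 m[φ1→rain] = [T, F, T]
r1 m[φ2→sun] = [T, F, T]
r1 m[φ2→cld] = [T, T, T]
r1 m[φ3→rain] = [T, F, T]
r1 m[φ3→slip] = [T, T, T]
r1 m[φ4→wet] = [T, T, T]
r1 m[φ4→fog] = [T, T, T]
r1 m[φ5→snow] = [T, T, T]
r1 m[φ5→fog] = [T, T, T]
r1 m[φ6→sprk] = [T, T, T]
r1 m[φ6→snow] = [T, T, T]
r1 m[φ7→sun] = [T, T, T]
r1 m[φ7→wind] = [T, T, T]
r1 m[φ8→cld] = [F, T, F]
r1 m[φ9→fog] = [F, F, T]
r1 m[sun→φ0] = [T, T, T]
r1 m[sun→φ2] = [T, T, T]
r1 m[sun→φ7] = [T, T, T]
r1 m[sprk→φ6] = [T, T, T]
r1 m[wet→φ4] = [T, T, T]
r1 m[snow→φ5] = [T, T, T]
r1 m[snow→φ6] = [T, T, T]
r1 m[fog→φ1] = [T, T, T]
r1 m[fog→φ4] = [T, T, T]
r1 m[fog→φ5] = [T, T, T]
r1 m[fog→φ9] = [T, T, T]
r1 m[rain→φ0] = [T, T, T]
r1 m[rain→φ1] = [T, T, T]
r1 m[rain→φ3] = [T, T, T]
r1 m[slip→φ3] = [T, T, T]
r1 m[wind→φ7] = [T, T, T]
r1 m[cld→φ2] = [T, T, T]
r1 m[cld→φ8] = [T, T, T]
r2 m[φ0→sun] = [T, T, T]
r2 m[φ0→rain] = [T, T, T]
r2 m[φ1→fog] = [T, F, T]
r2 m[φ1→rain] = [T, F, T]
r2 m[φ2→sun] = [T, F, T]
r2 m[φ2→cld] = [T, T, T]
r2 m[φ3→rain] = [T, F, T]
r2 m[φ3→slip] = [T, T, T]
r2 m[φ4→wet] = [T, T, T]
r2 m[φ4→fog] = [T, T, T]
r2 m[φ5→snow] = [T, T, T]
r2 m[φ5→fog] = [T, T, T]
r2 m[φ6→sprk] = [T, T, T]
r2 m[φ6→snow] = [T, T, T]
r2 m[φ7→sun] = [T, T, T]
r2 m[φ7→wind] = [T, T, T]
r2 m[φ8→cld] = [F, T, F]
r2 m[φ9→fog] = [F, F, T]
r2 m[sun→φ0] = [T, F, T]
r2 m[sun→φ2] = [T, T, T]
r2 m[sun→φ7] = [T, F, T]
r2 m[sprk→φ6] = [T, T, T]
r2 m[wet→φ4] = [T, T, T]
r2 m[snow→φ5] = [T, T, T]
r2 m[snow→φ6] = [T, T, T]
r2 m[fog→φ1] = [F, F, T]
r2 m[fog→φ4] = [F, F, T]
r2 m[fog→φ5] = [F, F, T]
r2 m[fog→φ9] = [T, F, T]
r2 m[rain→φ0] = [T, F, T]
r2 m[rain→φ1] = [T, F, T]
r2 m[rain→φ3] = [T, F, T]
r2 m[slip→φ3] = [T, T, T]
r2 m[wind→φ7] = [T, T, T]
r2 m[cld→φ2] = [F, T, F]
r2 m[cld→φ8] = [T, T, T]
r3 m[φ0→sun] = [T, T, T]
r3 m[φ0→rain] = [T, F, T]
r3 m[φ1→fog] = [T, F, T]
r3 m[φ1→rain] = [F, F, T]
r3 m[φ2→sun] = [T, F, F]
r3 m[φ2→cld] = [T, T, T]
r3 m[φ3→rain] = [T, F, T]
r3 m[φ3→slip] = [T, T, T]
r3 m[φ4→wet] = [T, T, T]
r3 m[φ4→fog] = [T, T, T]
r3 m[φ5→snow] = [T, T, T]
r3 m[φ5→fog] = [T, T, T]
r3 m[φ6→sprk] = [T, T, T]
r3 m[φ6→snow] = [T, T, T]
r3 m[φ7→sun] = [T, T, T]
r3 m[φ7→wind] = [T, T, T]
r3 m[φ8→cld] = [F, T, F]
r3 m[φ9→fog] = [F, F, T]
r3 m[sun→φ0] = [T, F, T]
r3 m[sun→φ2] = [T, T, T]
r3 m[sun→φ7] = [T, F, T]
r3 m[sprk→φ6] = [T, T, T]
r3 m[wet→φ4] = [T, T, T]
r3 m[snow→φ5] = [T, T, T]
r3 m[snow→φ6] = [T, T, T]
r3 m[fog→φ1] = [F, F, T]
r3 m[fog→φ4] = [F, F, T]
r3 m[fog→φ5] = [F, F, T]
r3 m[fog→φ9] = [T, F, T]
r3 m[rain→φ0] = [T, F, T]
r3 m[rain→φ1] = [T, F, T]
r3 m[rain→φ3] = [T, F, T]
r3 m[slip→φ3] = [T, T, T]
r3 m[wind→φ7] = [T, T, T]
r3 m[cld→φ2] = [F, T, F]
r3 m[cld→φ8] = [T, T, T]
r4 m[φ0→sun] = [T, T, T]
r4 m[φ0→rain] = [T, F, T]
r4 m[φ1→fog] = [T, F, T]
r4 m[φ1→rain] = [F, F, T]
r4 m[φ2→sun] = [T, F, F]
r4 m[φ2→cld] = [T, T, T]
r4 m[φ3→rain] = [T, F, T]
r4 m[φ3→slip] = [T, T, T]
r4 m[φ4→wet] = [T, T, T]
r4 m[φ4→fog] = [T, T, T]
r4 m[φ5→snow] = [T, T, T]
r4 m[φ5→fog] = [T, T, T]
r4 m[φ6→sprk] = [T, T, T]
r4 m[φ6→snow] = [T, T, T]
r4 m[φ7→sun] = [T, T, T]
r4 m[φ7→wind] = [T, T, T]
r4 m[φ8→cld] = [F, T, F]
r4 m[φ9→fog] = [F, F, T]
r4 m[sun→φ0] = [T, F, F]
r4 m[sun→φ2] = [T, T, T]
r4 m[sun→φ7] = [T, F, F]
r4 m[sprk→φ6] = [T, T, T]
r4 m[wet→φ4] = [T, T, T]
r4 m[snow→φ5] = [T, T, T]
r4 m[snow→φ6] = [T, T, T]
r4 m[fog→φ1] = [F, F, T]
r4 m[fog→φ4] = [F, F, T]
r4 m[fog→φ5] = [F, F, T]
r4 m[fog→φ9] = [T, F, T]
r4 m[rain→φ0] = [F, F, T]
r4 m[rain→φ1] = [T, F, T]
r4 m[rain→φ3] = [F, F, T]
r4 m[slip→φ3] = [T, T, T]
r4 m[wind→φ7] = [T, T, T]
r4 m[cld→φ2] = [F, T, F]
r4 m[cld→φ8] = [T, T, T]
r5 m[φ0→sun] = [T, T, T]
r5 m[φ0→rain] = [T, F, T]
r5 m[φ1→fog] = [T, F, T]
r5 m[φ1→rain] = [F, F, T]
r5 m[φ2→sun] = [T, F, F]
r5 m[φ2→cld] = [T, T, T]
r5 m[φ3→rain] = [T, F, T]
r5 m[φ3→slip] = [F, T, T]
r5 m[φ4→wet] = [T, T, T]
r5 m[φ4→fog] = [T, T, T]
r5 m[φ5→snow] = [T, T, T]
r5 m[φ5→fog] = [T, T, T]
r5 m[φ6→sprk] = [T, T, T]
r5 m[φ6→snow] = [T, T, T]
r5 m[φ7→sun] = [T, T, T]
r5 m[φ7→wind] = [T, F, T]
r5 m[φ8→cld] = [F, T, F]
r5 m[φ9→fog] = [F, F, T]
r5 m[sun→φ0] = [T, F, F]
r5 m[sun→φ2] = [T, T, T]
r5 m[sun→φ7] = [T, F, F]
r5 m[sprk→φ6] = [T, T, T]
r5 m[wet→φ4] = [T, T, T]
r5 m[snow→φ5] = [T, T, T]
r5 m[snow→φ6] = [T, T, T]
r5 m[fog→φ1] = [F, F, T]
r5 m[fog→φ4] = [F, F, T]
r5 m[fog→φ5] = [F, F, T]
r5 m[fog→φ9] = [T, F, T]
r5 m[rain→φ0] = [F, F, T]
r5 m[rain→φ1] = [T, F, T]
r5 m[rain→φ3] = [F, F, T]
r5 m[slip→φ3] = [T, T, T]
r5 m[wind→φ7] = [T, T, T]
r5 m[cld→φ2] = [F, T, F]
r5 m[cld→φ8] = [T, T, T]
r6 m[φ0→sun] = [T, T, T]
r6 m[φ0→rain] = [T, F, T]
r6 m[φ1→fog] = [T, F, T]
r6 m[φ1→rain] = [F, F, T]
r6 m[φ2→sun] = [T, F, F]
r6 m[φ2→cld] = [T, T, T]
r6 m[φ3→rain] = [T, F, T]
r6 m[φ3→slip] = [F, T, T]
r6 m[φ4→wet] = [T, T, T]
r6 m[φ4→fog] = [T, T, T]
r6 m[φ5→snow] = [T, T, T]
r6 m[φ5→fog] = [T, T, T]
r6 m[φ6→sprk] = [T, T, T]
r6 m[φ6→snow] = [T, T, T]
r6 m[φ7→sun] = [T, T, T]
r6 m[φ7→wind] = [T, F, T]
r6 m[φ8→cld] = [F, T, F]
r6 m[φ9→fog] = [F, F, T]
r6 m[sun→φ0] = [T, F, F]
r6 m[sun→φ2] = [T, T, T]
r6 m[sun→φ7] = [T, F, F]
r6 m[sprk→φ6] = [T, T, T]
r6 m[wet→φ4] = [T, T, T]
r6 m[snow→φ5] = [T, T, T]
r6 m[snow→φ6] = [T, T, T]
r6 m[fog→φ1] = [F, F, T]
r6 m[fog→φ4] = [F, F, T]
r6 m[fog→φ5] = [F, F, T]
r6 m[fog→φ9] = [T, F, T]
r6 m[rain→φ0] = [F, F, T]
r6 m[rain→φ1] = [T, F, T]
r6 m[rain→φ3] = [F, F, T]
r6 m[slip→φ3] = [T, T, T]
r6 m[wind→φ7] = [T, T, T]
r6 m[cld→φ2] = [F, T, F]
r6 m[cld→φ8] = [T, T, T]
fixed point reached at round 6
b[wind] = ⊗ incoming = [T, F, T]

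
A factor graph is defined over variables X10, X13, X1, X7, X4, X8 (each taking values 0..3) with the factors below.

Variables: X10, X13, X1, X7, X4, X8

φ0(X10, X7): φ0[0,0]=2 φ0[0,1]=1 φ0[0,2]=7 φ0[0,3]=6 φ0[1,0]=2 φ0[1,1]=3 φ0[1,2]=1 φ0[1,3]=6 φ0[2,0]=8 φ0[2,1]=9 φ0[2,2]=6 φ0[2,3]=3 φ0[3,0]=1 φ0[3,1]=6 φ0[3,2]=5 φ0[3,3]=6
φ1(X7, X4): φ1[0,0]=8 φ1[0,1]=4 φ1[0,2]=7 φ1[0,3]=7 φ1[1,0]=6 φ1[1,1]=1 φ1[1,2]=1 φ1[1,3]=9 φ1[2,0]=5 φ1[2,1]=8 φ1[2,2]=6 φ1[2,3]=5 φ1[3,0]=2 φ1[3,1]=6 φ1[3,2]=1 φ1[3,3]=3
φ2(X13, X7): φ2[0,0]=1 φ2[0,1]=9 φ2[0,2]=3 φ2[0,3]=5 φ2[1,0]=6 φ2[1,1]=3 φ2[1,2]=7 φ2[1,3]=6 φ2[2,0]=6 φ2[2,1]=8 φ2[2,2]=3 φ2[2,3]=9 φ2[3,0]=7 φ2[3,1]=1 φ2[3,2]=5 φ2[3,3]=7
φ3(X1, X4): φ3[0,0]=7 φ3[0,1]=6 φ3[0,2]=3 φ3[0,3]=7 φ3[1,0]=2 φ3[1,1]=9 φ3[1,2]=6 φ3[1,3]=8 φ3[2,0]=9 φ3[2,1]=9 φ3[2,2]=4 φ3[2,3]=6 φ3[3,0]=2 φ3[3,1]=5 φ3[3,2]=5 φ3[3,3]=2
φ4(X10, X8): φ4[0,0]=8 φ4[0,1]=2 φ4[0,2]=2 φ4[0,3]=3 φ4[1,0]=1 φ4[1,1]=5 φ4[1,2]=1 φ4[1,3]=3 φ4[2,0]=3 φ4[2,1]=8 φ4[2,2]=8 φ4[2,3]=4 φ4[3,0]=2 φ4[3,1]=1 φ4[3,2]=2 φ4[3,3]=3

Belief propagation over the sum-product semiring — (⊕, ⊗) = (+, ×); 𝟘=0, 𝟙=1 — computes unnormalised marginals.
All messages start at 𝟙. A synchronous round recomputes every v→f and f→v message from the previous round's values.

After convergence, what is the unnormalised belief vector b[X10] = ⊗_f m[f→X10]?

init: all messages = 𝟙 over 4 values
r1 m[φ0→X10] = [16, 12, 26, 18]
r1 m[φ0→X7] = [13, 19, 19, 21]
r1 m[φ1→X7] = [26, 17, 24, 12]
r1 m[φ1→X4] = [21, 19, 15, 24]
r1 m[φ2→X13] = [18, 22, 26, 20]
r1 m[φ2→X7] = [20, 21, 18, 27]
r1 m[φ3→X1] = [23, 25, 28, 14]
r1 m[φ3→X4] = [20, 29, 18, 23]
r1 m[φ4→X10] = [15, 10, 23, 8]
r1 m[φ4→X8] = [14, 16, 13, 13]
r1 m[X10→φ0] = [1, 1, 1, 1]
r1 m[X10→φ4] = [1, 1, 1, 1]
r1 m[X13→φ2] = [1, 1, 1, 1]
r1 m[X1→φ3] = [1, 1, 1, 1]
r1 m[X7→φ0] = [1, 1, 1, 1]
r1 m[X7→φ1] = [1, 1, 1, 1]
r1 m[X7→φ2] = [1, 1, 1, 1]
r1 m[X4→φ1] = [1, 1, 1, 1]
r1 m[X4→φ3] = [1, 1, 1, 1]
r1 m[X8→φ4] = [1, 1, 1, 1]
r2 m[φ0→X10] = [16, 12, 26, 18]
r2 m[φ0→X7] = [13, 19, 19, 21]
r2 m[φ1→X7] = [26, 17, 24, 12]
r2 m[φ1→X4] = [21, 19, 15, 24]
r2 m[φ2→X13] = [18, 22, 26, 20]
r2 m[φ2→X7] = [20, 21, 18, 27]
r2 m[φ3→X1] = [23, 25, 28, 14]
r2 m[φ3→X4] = [20, 29, 18, 23]
r2 m[φ4→X10] = [15, 10, 23, 8]
r2 m[φ4→X8] = [14, 16, 13, 13]
r2 m[X10→φ0] = [15, 10, 23, 8]
r2 m[X10→φ4] = [16, 12, 26, 18]
r2 m[X13→φ2] = [1, 1, 1, 1]
r2 m[X1→φ3] = [1, 1, 1, 1]
r2 m[X7→φ0] = [520, 357, 432, 324]
r2 m[X7→φ1] = [260, 399, 342, 567]
r2 m[X7→φ2] = [338, 323, 456, 252]
r2 m[X4→φ1] = [20, 29, 18, 23]
r2 m[X4→φ3] = [21, 19, 15, 24]
r2 m[X8→φ4] = [1, 1, 1, 1]
r3 m[φ0→X10] = [6365, 4487, 10937, 6766]
r3 m[φ0→X7] = [242, 300, 293, 267]
r3 m[φ1→X7] = [563, 374, 555, 301]
r3 m[φ1→X4] = [7318, 7577, 4838, 8822]
r3 m[φ2→X13] = [5873, 7701, 8248, 6733]
r3 m[φ2→X7] = [20, 21, 18, 27]
r3 m[φ3→X1] = [474, 495, 564, 260]
r3 m[φ3→X4] = [20, 29, 18, 23]
r3 m[φ4→X10] = [15, 10, 23, 8]
r3 m[φ4→X8] = [254, 318, 288, 242]
r3 m[X10→φ0] = [15, 10, 23, 8]
r3 m[X10→φ4] = [16, 12, 26, 18]
r3 m[X13→φ2] = [1, 1, 1, 1]
r3 m[X1→φ3] = [1, 1, 1, 1]
r3 m[X7→φ0] = [520, 357, 432, 324]
r3 m[X7→φ1] = [260, 399, 342, 567]
r3 m[X7→φ2] = [338, 323, 456, 252]
r3 m[X4→φ1] = [20, 29, 18, 23]
r3 m[X4→φ3] = [21, 19, 15, 24]
r3 m[X8→φ4] = [1, 1, 1, 1]
r4 m[φ0→X10] = [6365, 4487, 10937, 6766]
r4 m[φ0→X7] = [242, 300, 293, 267]
r4 m[φ1→X7] = [563, 374, 555, 301]
r4 m[φ1→X4] = [7318, 7577, 4838, 8822]
r4 m[φ2→X13] = [5873, 7701, 8248, 6733]
r4 m[φ2→X7] = [20, 21, 18, 27]
r4 m[φ3→X1] = [474, 495, 564, 260]
r4 m[φ3→X4] = [20, 29, 18, 23]
r4 m[φ4→X10] = [15, 10, 23, 8]
r4 m[φ4→X8] = [254, 318, 288, 242]
r4 m[X10→φ0] = [15, 10, 23, 8]
r4 m[X10→φ4] = [6365, 4487, 10937, 6766]
r4 m[X13→φ2] = [1, 1, 1, 1]
r4 m[X1→φ3] = [1, 1, 1, 1]
r4 m[X7→φ0] = [11260, 7854, 9990, 8127]
r4 m[X7→φ1] = [4840, 6300, 5274, 7209]
r4 m[X7→φ2] = [136246, 112200, 162615, 80367]
r4 m[X4→φ1] = [20, 29, 18, 23]
r4 m[X4→φ3] = [7318, 7577, 4838, 8822]
r4 m[X8→φ4] = [1, 1, 1, 1]
r5 m[φ0→X10] = [149066, 104834, 245087, 157096]
r5 m[φ0→X7] = [242, 300, 293, 267]
r5 m[φ1→X7] = [563, 374, 555, 301]
r5 m[φ1→X4] = [117308, 111106, 79033, 138577]
r5 m[φ2→X13] = [2035726, 2774583, 2926224, 2441566]
r5 m[φ2→X7] = [20, 21, 18, 27]
r5 m[φ3→X1] = [172956, 182433, 206339, 94355]
r5 m[φ3→X4] = [20, 29, 18, 23]
r5 m[φ4→X10] = [15, 10, 23, 8]
r5 m[φ4→X8] = [101750, 129427, 118245, 96602]
r5 m[X10→φ0] = [15, 10, 23, 8]
r5 m[X10→φ4] = [6365, 4487, 10937, 6766]
r5 m[X13→φ2] = [1, 1, 1, 1]
r5 m[X1→φ3] = [1, 1, 1, 1]
r5 m[X7→φ0] = [11260, 7854, 9990, 8127]
r5 m[X7→φ1] = [4840, 6300, 5274, 7209]
r5 m[X7→φ2] = [136246, 112200, 162615, 80367]
r5 m[X4→φ1] = [20, 29, 18, 23]
r5 m[X4→φ3] = [7318, 7577, 4838, 8822]
r5 m[X8→φ4] = [1, 1, 1, 1]
r6 m[φ0→X10] = [149066, 104834, 245087, 157096]
r6 m[φ0→X7] = [242, 300, 293, 267]
r6 m[φ1→X7] = [563, 374, 555, 301]
r6 m[φ1→X4] = [117308, 111106, 79033, 138577]
r6 m[φ2→X13] = [2035726, 2774583, 2926224, 2441566]
r6 m[φ2→X7] = [20, 21, 18, 27]
r6 m[φ3→X1] = [172956, 182433, 206339, 94355]
r6 m[φ3→X4] = [20, 29, 18, 23]
r6 m[φ4→X10] = [15, 10, 23, 8]
r6 m[φ4→X8] = [101750, 129427, 118245, 96602]
r6 m[X10→φ0] = [15, 10, 23, 8]
r6 m[X10→φ4] = [149066, 104834, 245087, 157096]
r6 m[X13→φ2] = [1, 1, 1, 1]
r6 m[X1→φ3] = [1, 1, 1, 1]
r6 m[X7→φ0] = [11260, 7854, 9990, 8127]
r6 m[X7→φ1] = [4840, 6300, 5274, 7209]
r6 m[X7→φ2] = [136246, 112200, 162615, 80367]
r6 m[X4→φ1] = [20, 29, 18, 23]
r6 m[X4→φ3] = [117308, 111106, 79033, 138577]
r6 m[X8→φ4] = [1, 1, 1, 1]
r7 m[φ0→X10] = [149066, 104834, 245087, 157096]
r7 m[φ0→X7] = [242, 300, 293, 267]
r7 m[φ1→X7] = [563, 374, 555, 301]
r7 m[φ1→X4] = [117308, 111106, 79033, 138577]
r7 m[φ2→X13] = [2035726, 2774583, 2926224, 2441566]
r7 m[φ2→X7] = [20, 21, 18, 27]
r7 m[φ3→X1] = [2694930, 2817384, 3203320, 1462465]
r7 m[φ3→X4] = [20, 29, 18, 23]
r7 m[φ4→X10] = [15, 10, 23, 8]
r7 m[φ4→X8] = [2346815, 2940094, 2677854, 2213336]
r7 m[X10→φ0] = [15, 10, 23, 8]
r7 m[X10→φ4] = [149066, 104834, 245087, 157096]
r7 m[X13→φ2] = [1, 1, 1, 1]
r7 m[X1→φ3] = [1, 1, 1, 1]
r7 m[X7→φ0] = [11260, 7854, 9990, 8127]
r7 m[X7→φ1] = [4840, 6300, 5274, 7209]
r7 m[X7→φ2] = [136246, 112200, 162615, 80367]
r7 m[X4→φ1] = [20, 29, 18, 23]
r7 m[X4→φ3] = [117308, 111106, 79033, 138577]
r7 m[X8→φ4] = [1, 1, 1, 1]
r8 m[φ0→X10] = [149066, 104834, 245087, 157096]
r8 m[φ0→X7] = [242, 300, 293, 267]
r8 m[φ1→X7] = [563, 374, 555, 301]
r8 m[φ1→X4] = [117308, 111106, 79033, 138577]
r8 m[φ2→X13] = [2035726, 2774583, 2926224, 2441566]
r8 m[φ2→X7] = [20, 21, 18, 27]
r8 m[φ3→X1] = [2694930, 2817384, 3203320, 1462465]
r8 m[φ3→X4] = [20, 29, 18, 23]
r8 m[φ4→X10] = [15, 10, 23, 8]
r8 m[φ4→X8] = [2346815, 2940094, 2677854, 2213336]
r8 m[X10→φ0] = [15, 10, 23, 8]
r8 m[X10→φ4] = [149066, 104834, 245087, 157096]
r8 m[X13→φ2] = [1, 1, 1, 1]
r8 m[X1→φ3] = [1, 1, 1, 1]
r8 m[X7→φ0] = [11260, 7854, 9990, 8127]
r8 m[X7→φ1] = [4840, 6300, 5274, 7209]
r8 m[X7→φ2] = [136246, 112200, 162615, 80367]
r8 m[X4→φ1] = [20, 29, 18, 23]
r8 m[X4→φ3] = [117308, 111106, 79033, 138577]
r8 m[X8→φ4] = [1, 1, 1, 1]
fixed point reached at round 8
b[X10] = ⊗ incoming = [2235990, 1048340, 5637001, 1256768]

b[X10] = [2235990, 1048340, 5637001, 1256768]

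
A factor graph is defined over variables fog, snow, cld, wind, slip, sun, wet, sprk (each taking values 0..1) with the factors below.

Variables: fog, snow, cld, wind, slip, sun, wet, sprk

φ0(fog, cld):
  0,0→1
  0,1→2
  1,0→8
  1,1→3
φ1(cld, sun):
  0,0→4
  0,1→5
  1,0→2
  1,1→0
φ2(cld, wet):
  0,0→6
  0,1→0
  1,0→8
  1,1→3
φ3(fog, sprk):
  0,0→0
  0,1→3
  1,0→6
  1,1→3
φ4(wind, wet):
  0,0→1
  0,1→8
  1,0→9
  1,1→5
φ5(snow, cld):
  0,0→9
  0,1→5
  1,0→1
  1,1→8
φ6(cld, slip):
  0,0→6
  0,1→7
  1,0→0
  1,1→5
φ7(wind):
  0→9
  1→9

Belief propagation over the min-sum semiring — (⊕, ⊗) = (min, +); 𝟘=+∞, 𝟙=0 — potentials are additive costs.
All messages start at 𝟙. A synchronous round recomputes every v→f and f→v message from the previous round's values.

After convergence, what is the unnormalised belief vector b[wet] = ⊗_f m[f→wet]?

b[wet] = [25, 24]

init: all messages = 𝟙 over 2 values
r1 m[φ0→fog] = [1, 3]
r1 m[φ0→cld] = [1, 2]
r1 m[φ1→cld] = [4, 0]
r1 m[φ1→sun] = [2, 0]
r1 m[φ2→cld] = [0, 3]
r1 m[φ2→wet] = [6, 0]
r1 m[φ3→fog] = [0, 3]
r1 m[φ3→sprk] = [0, 3]
r1 m[φ4→wind] = [1, 5]
r1 m[φ4→wet] = [1, 5]
r1 m[φ5→snow] = [5, 1]
r1 m[φ5→cld] = [1, 5]
r1 m[φ6→cld] = [6, 0]
r1 m[φ6→slip] = [0, 5]
r1 m[φ7→wind] = [9, 9]
r1 m[fog→φ0] = [0, 0]
r1 m[fog→φ3] = [0, 0]
r1 m[snow→φ5] = [0, 0]
r1 m[cld→φ0] = [0, 0]
r1 m[cld→φ1] = [0, 0]
r1 m[cld→φ2] = [0, 0]
r1 m[cld→φ5] = [0, 0]
r1 m[cld→φ6] = [0, 0]
r1 m[wind→φ4] = [0, 0]
r1 m[wind→φ7] = [0, 0]
r1 m[slip→φ6] = [0, 0]
r1 m[sun→φ1] = [0, 0]
r1 m[wet→φ2] = [0, 0]
r1 m[wet→φ4] = [0, 0]
r1 m[sprk→φ3] = [0, 0]
r2 m[φ0→fog] = [1, 3]
r2 m[φ0→cld] = [1, 2]
r2 m[φ1→cld] = [4, 0]
r2 m[φ1→sun] = [2, 0]
r2 m[φ2→cld] = [0, 3]
r2 m[φ2→wet] = [6, 0]
r2 m[φ3→fog] = [0, 3]
r2 m[φ3→sprk] = [0, 3]
r2 m[φ4→wind] = [1, 5]
r2 m[φ4→wet] = [1, 5]
r2 m[φ5→snow] = [5, 1]
r2 m[φ5→cld] = [1, 5]
r2 m[φ6→cld] = [6, 0]
r2 m[φ6→slip] = [0, 5]
r2 m[φ7→wind] = [9, 9]
r2 m[fog→φ0] = [0, 3]
r2 m[fog→φ3] = [1, 3]
r2 m[snow→φ5] = [0, 0]
r2 m[cld→φ0] = [11, 8]
r2 m[cld→φ1] = [8, 10]
r2 m[cld→φ2] = [12, 7]
r2 m[cld→φ5] = [11, 5]
r2 m[cld→φ6] = [6, 10]
r2 m[wind→φ4] = [9, 9]
r2 m[wind→φ7] = [1, 5]
r2 m[slip→φ6] = [0, 0]
r2 m[sun→φ1] = [0, 0]
r2 m[wet→φ2] = [1, 5]
r2 m[wet→φ4] = [6, 0]
r2 m[sprk→φ3] = [0, 0]
r3 m[φ0→fog] = [10, 11]
r3 m[φ0→cld] = [1, 2]
r3 m[φ1→cld] = [4, 0]
r3 m[φ1→sun] = [12, 10]
r3 m[φ2→cld] = [5, 8]
r3 m[φ2→wet] = [15, 10]
r3 m[φ3→fog] = [0, 3]
r3 m[φ3→sprk] = [1, 4]
r3 m[φ4→wind] = [7, 5]
r3 m[φ4→wet] = [10, 14]
r3 m[φ5→snow] = [10, 12]
r3 m[φ5→cld] = [1, 5]
r3 m[φ6→cld] = [6, 0]
r3 m[φ6→slip] = [10, 13]
r3 m[φ7→wind] = [9, 9]
r3 m[fog→φ0] = [0, 3]
r3 m[fog→φ3] = [1, 3]
r3 m[snow→φ5] = [0, 0]
r3 m[cld→φ0] = [11, 8]
r3 m[cld→φ1] = [8, 10]
r3 m[cld→φ2] = [12, 7]
r3 m[cld→φ5] = [11, 5]
r3 m[cld→φ6] = [6, 10]
r3 m[wind→φ4] = [9, 9]
r3 m[wind→φ7] = [1, 5]
r3 m[slip→φ6] = [0, 0]
r3 m[sun→φ1] = [0, 0]
r3 m[wet→φ2] = [1, 5]
r3 m[wet→φ4] = [6, 0]
r3 m[sprk→φ3] = [0, 0]
r4 m[φ0→fog] = [10, 11]
r4 m[φ0→cld] = [1, 2]
r4 m[φ1→cld] = [4, 0]
r4 m[φ1→sun] = [12, 10]
r4 m[φ2→cld] = [5, 8]
r4 m[φ2→wet] = [15, 10]
r4 m[φ3→fog] = [0, 3]
r4 m[φ3→sprk] = [1, 4]
r4 m[φ4→wind] = [7, 5]
r4 m[φ4→wet] = [10, 14]
r4 m[φ5→snow] = [10, 12]
r4 m[φ5→cld] = [1, 5]
r4 m[φ6→cld] = [6, 0]
r4 m[φ6→slip] = [10, 13]
r4 m[φ7→wind] = [9, 9]
r4 m[fog→φ0] = [0, 3]
r4 m[fog→φ3] = [10, 11]
r4 m[snow→φ5] = [0, 0]
r4 m[cld→φ0] = [16, 13]
r4 m[cld→φ1] = [13, 15]
r4 m[cld→φ2] = [12, 7]
r4 m[cld→φ5] = [16, 10]
r4 m[cld→φ6] = [11, 15]
r4 m[wind→φ4] = [9, 9]
r4 m[wind→φ7] = [7, 5]
r4 m[slip→φ6] = [0, 0]
r4 m[sun→φ1] = [0, 0]
r4 m[wet→φ2] = [10, 14]
r4 m[wet→φ4] = [15, 10]
r4 m[sprk→φ3] = [0, 0]
r5 m[φ0→fog] = [15, 16]
r5 m[φ0→cld] = [1, 2]
r5 m[φ1→cld] = [4, 0]
r5 m[φ1→sun] = [17, 15]
r5 m[φ2→cld] = [14, 17]
r5 m[φ2→wet] = [15, 10]
r5 m[φ3→fog] = [0, 3]
r5 m[φ3→sprk] = [10, 13]
r5 m[φ4→wind] = [16, 15]
r5 m[φ4→wet] = [10, 14]
r5 m[φ5→snow] = [15, 17]
r5 m[φ5→cld] = [1, 5]
r5 m[φ6→cld] = [6, 0]
r5 m[φ6→slip] = [15, 18]
r5 m[φ7→wind] = [9, 9]
r5 m[fog→φ0] = [0, 3]
r5 m[fog→φ3] = [10, 11]
r5 m[snow→φ5] = [0, 0]
r5 m[cld→φ0] = [16, 13]
r5 m[cld→φ1] = [13, 15]
r5 m[cld→φ2] = [12, 7]
r5 m[cld→φ5] = [16, 10]
r5 m[cld→φ6] = [11, 15]
r5 m[wind→φ4] = [9, 9]
r5 m[wind→φ7] = [7, 5]
r5 m[slip→φ6] = [0, 0]
r5 m[sun→φ1] = [0, 0]
r5 m[wet→φ2] = [10, 14]
r5 m[wet→φ4] = [15, 10]
r5 m[sprk→φ3] = [0, 0]
r6 m[φ0→fog] = [15, 16]
r6 m[φ0→cld] = [1, 2]
r6 m[φ1→cld] = [4, 0]
r6 m[φ1→sun] = [17, 15]
r6 m[φ2→cld] = [14, 17]
r6 m[φ2→wet] = [15, 10]
r6 m[φ3→fog] = [0, 3]
r6 m[φ3→sprk] = [10, 13]
r6 m[φ4→wind] = [16, 15]
r6 m[φ4→wet] = [10, 14]
r6 m[φ5→snow] = [15, 17]
r6 m[φ5→cld] = [1, 5]
r6 m[φ6→cld] = [6, 0]
r6 m[φ6→slip] = [15, 18]
r6 m[φ7→wind] = [9, 9]
r6 m[fog→φ0] = [0, 3]
r6 m[fog→φ3] = [15, 16]
r6 m[snow→φ5] = [0, 0]
r6 m[cld→φ0] = [25, 22]
r6 m[cld→φ1] = [22, 24]
r6 m[cld→φ2] = [12, 7]
r6 m[cld→φ5] = [25, 19]
r6 m[cld→φ6] = [20, 24]
r6 m[wind→φ4] = [9, 9]
r6 m[wind→φ7] = [16, 15]
r6 m[slip→φ6] = [0, 0]
r6 m[sun→φ1] = [0, 0]
r6 m[wet→φ2] = [10, 14]
r6 m[wet→φ4] = [15, 10]
r6 m[sprk→φ3] = [0, 0]
r7 m[φ0→fog] = [24, 25]
r7 m[φ0→cld] = [1, 2]
r7 m[φ1→cld] = [4, 0]
r7 m[φ1→sun] = [26, 24]
r7 m[φ2→cld] = [14, 17]
r7 m[φ2→wet] = [15, 10]
r7 m[φ3→fog] = [0, 3]
r7 m[φ3→sprk] = [15, 18]
r7 m[φ4→wind] = [16, 15]
r7 m[φ4→wet] = [10, 14]
r7 m[φ5→snow] = [24, 26]
r7 m[φ5→cld] = [1, 5]
r7 m[φ6→cld] = [6, 0]
r7 m[φ6→slip] = [24, 27]
r7 m[φ7→wind] = [9, 9]
r7 m[fog→φ0] = [0, 3]
r7 m[fog→φ3] = [15, 16]
r7 m[snow→φ5] = [0, 0]
r7 m[cld→φ0] = [25, 22]
r7 m[cld→φ1] = [22, 24]
r7 m[cld→φ2] = [12, 7]
r7 m[cld→φ5] = [25, 19]
r7 m[cld→φ6] = [20, 24]
r7 m[wind→φ4] = [9, 9]
r7 m[wind→φ7] = [16, 15]
r7 m[slip→φ6] = [0, 0]
r7 m[sun→φ1] = [0, 0]
r7 m[wet→φ2] = [10, 14]
r7 m[wet→φ4] = [15, 10]
r7 m[sprk→φ3] = [0, 0]
r8 m[φ0→fog] = [24, 25]
r8 m[φ0→cld] = [1, 2]
r8 m[φ1→cld] = [4, 0]
r8 m[φ1→sun] = [26, 24]
r8 m[φ2→cld] = [14, 17]
r8 m[φ2→wet] = [15, 10]
r8 m[φ3→fog] = [0, 3]
r8 m[φ3→sprk] = [15, 18]
r8 m[φ4→wind] = [16, 15]
r8 m[φ4→wet] = [10, 14]
r8 m[φ5→snow] = [24, 26]
r8 m[φ5→cld] = [1, 5]
r8 m[φ6→cld] = [6, 0]
r8 m[φ6→slip] = [24, 27]
r8 m[φ7→wind] = [9, 9]
r8 m[fog→φ0] = [0, 3]
r8 m[fog→φ3] = [24, 25]
r8 m[snow→φ5] = [0, 0]
r8 m[cld→φ0] = [25, 22]
r8 m[cld→φ1] = [22, 24]
r8 m[cld→φ2] = [12, 7]
r8 m[cld→φ5] = [25, 19]
r8 m[cld→φ6] = [20, 24]
r8 m[wind→φ4] = [9, 9]
r8 m[wind→φ7] = [16, 15]
r8 m[slip→φ6] = [0, 0]
r8 m[sun→φ1] = [0, 0]
r8 m[wet→φ2] = [10, 14]
r8 m[wet→φ4] = [15, 10]
r8 m[sprk→φ3] = [0, 0]
r9 m[φ0→fog] = [24, 25]
r9 m[φ0→cld] = [1, 2]
r9 m[φ1→cld] = [4, 0]
r9 m[φ1→sun] = [26, 24]
r9 m[φ2→cld] = [14, 17]
r9 m[φ2→wet] = [15, 10]
r9 m[φ3→fog] = [0, 3]
r9 m[φ3→sprk] = [24, 27]
r9 m[φ4→wind] = [16, 15]
r9 m[φ4→wet] = [10, 14]
r9 m[φ5→snow] = [24, 26]
r9 m[φ5→cld] = [1, 5]
r9 m[φ6→cld] = [6, 0]
r9 m[φ6→slip] = [24, 27]
r9 m[φ7→wind] = [9, 9]
r9 m[fog→φ0] = [0, 3]
r9 m[fog→φ3] = [24, 25]
r9 m[snow→φ5] = [0, 0]
r9 m[cld→φ0] = [25, 22]
r9 m[cld→φ1] = [22, 24]
r9 m[cld→φ2] = [12, 7]
r9 m[cld→φ5] = [25, 19]
r9 m[cld→φ6] = [20, 24]
r9 m[wind→φ4] = [9, 9]
r9 m[wind→φ7] = [16, 15]
r9 m[slip→φ6] = [0, 0]
r9 m[sun→φ1] = [0, 0]
r9 m[wet→φ2] = [10, 14]
r9 m[wet→φ4] = [15, 10]
r9 m[sprk→φ3] = [0, 0]
r10 m[φ0→fog] = [24, 25]
r10 m[φ0→cld] = [1, 2]
r10 m[φ1→cld] = [4, 0]
r10 m[φ1→sun] = [26, 24]
r10 m[φ2→cld] = [14, 17]
r10 m[φ2→wet] = [15, 10]
r10 m[φ3→fog] = [0, 3]
r10 m[φ3→sprk] = [24, 27]
r10 m[φ4→wind] = [16, 15]
r10 m[φ4→wet] = [10, 14]
r10 m[φ5→snow] = [24, 26]
r10 m[φ5→cld] = [1, 5]
r10 m[φ6→cld] = [6, 0]
r10 m[φ6→slip] = [24, 27]
r10 m[φ7→wind] = [9, 9]
r10 m[fog→φ0] = [0, 3]
r10 m[fog→φ3] = [24, 25]
r10 m[snow→φ5] = [0, 0]
r10 m[cld→φ0] = [25, 22]
r10 m[cld→φ1] = [22, 24]
r10 m[cld→φ2] = [12, 7]
r10 m[cld→φ5] = [25, 19]
r10 m[cld→φ6] = [20, 24]
r10 m[wind→φ4] = [9, 9]
r10 m[wind→φ7] = [16, 15]
r10 m[slip→φ6] = [0, 0]
r10 m[sun→φ1] = [0, 0]
r10 m[wet→φ2] = [10, 14]
r10 m[wet→φ4] = [15, 10]
r10 m[sprk→φ3] = [0, 0]
fixed point reached at round 10
b[wet] = ⊗ incoming = [25, 24]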